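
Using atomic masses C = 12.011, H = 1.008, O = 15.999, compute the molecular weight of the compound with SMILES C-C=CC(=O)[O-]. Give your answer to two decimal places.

85.08

Molecular formula: C4H5O2-.
M = 4×12.011 + 5×1.008 + 2×15.999 = 85.08 g/mol.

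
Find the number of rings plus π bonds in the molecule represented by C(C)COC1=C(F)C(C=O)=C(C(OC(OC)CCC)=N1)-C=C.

6

Molecular formula from the SMILES: C16H22FNO4.
DoU = (2C + 2 + N − H − X)/2 = (2·16 + 2 + 1 − 22 − 1)/2 = 12/2 = 6.
(Structurally: 1 ring(s) + 5 π bond(s) = 6.)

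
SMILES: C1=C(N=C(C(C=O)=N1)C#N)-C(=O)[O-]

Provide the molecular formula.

C7H2N3O3-

Heavy atoms from the SMILES: 7 C, 3 N, 3 O.
Implicit hydrogens by atom environment:
  3 × C (aromatic): no H
  2 × C: no H
  2 × N (aromatic): no H
  2 × O: no H
  1 × C (aromatic): 1 H
  1 × C: 1 H
  1 × N: no H
  1 × O (charge -1): no H
  Total hydrogens = 2.
Net charge -1.
Molecular formula: C7H2N3O3-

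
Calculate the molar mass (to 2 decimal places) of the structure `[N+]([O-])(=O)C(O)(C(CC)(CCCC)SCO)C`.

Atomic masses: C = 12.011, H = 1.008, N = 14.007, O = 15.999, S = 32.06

Molecular formula: C10H21NO4S.
M = 10×12.011 + 21×1.008 + 1×14.007 + 4×15.999 + 1×32.06 = 251.34 g/mol.

251.34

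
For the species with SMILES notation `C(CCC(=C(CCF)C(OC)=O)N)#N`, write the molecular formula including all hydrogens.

Heavy atoms from the SMILES: 9 C, 1 F, 2 N, 2 O.
Implicit hydrogens by atom environment:
  4 × C: 2 H each → 8
  4 × C: no H
  2 × O: no H
  1 × C: 3 H
  1 × F: no H
  1 × N: 2 H
  1 × N: no H
  Total hydrogens = 13.
Molecular formula: C9H13FN2O2

C9H13FN2O2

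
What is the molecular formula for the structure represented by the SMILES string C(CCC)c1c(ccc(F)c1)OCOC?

C12H17FO2

Heavy atoms from the SMILES: 12 C, 1 F, 2 O.
Implicit hydrogens by atom environment:
  4 × C: 2 H each → 8
  3 × C (aromatic): 1 H each → 3
  3 × C (aromatic): no H
  2 × C: 3 H each → 6
  2 × O: no H
  1 × F: no H
  Total hydrogens = 17.
Molecular formula: C12H17FO2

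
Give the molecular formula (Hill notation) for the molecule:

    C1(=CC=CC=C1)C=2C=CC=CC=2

C12H10

Heavy atoms from the SMILES: 12 C.
Implicit hydrogens by atom environment:
  10 × C (aromatic): 1 H each → 10
  2 × C (aromatic): no H
  Total hydrogens = 10.
Molecular formula: C12H10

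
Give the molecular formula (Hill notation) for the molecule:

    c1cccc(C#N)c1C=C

C9H7N

Heavy atoms from the SMILES: 9 C, 1 N.
Implicit hydrogens by atom environment:
  4 × C (aromatic): 1 H each → 4
  2 × C (aromatic): no H
  1 × C: 2 H
  1 × C: 1 H
  1 × C: no H
  1 × N: no H
  Total hydrogens = 7.
Molecular formula: C9H7N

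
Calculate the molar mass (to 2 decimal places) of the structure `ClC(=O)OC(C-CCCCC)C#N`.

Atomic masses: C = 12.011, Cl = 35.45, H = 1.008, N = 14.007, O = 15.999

Molecular formula: C9H14ClNO2.
M = 9×12.011 + 1×35.45 + 14×1.008 + 1×14.007 + 2×15.999 = 203.67 g/mol.

203.67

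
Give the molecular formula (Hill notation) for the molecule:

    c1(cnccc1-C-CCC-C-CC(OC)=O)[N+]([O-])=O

C13H18N2O4

Heavy atoms from the SMILES: 13 C, 2 N, 4 O.
Implicit hydrogens by atom environment:
  6 × C: 2 H each → 12
  3 × C (aromatic): 1 H each → 3
  3 × O: no H
  2 × C (aromatic): no H
  1 × C: 3 H
  1 × C: no H
  1 × N (aromatic): no H
  1 × N (charge +1): no H
  1 × O (charge -1): no H
  Total hydrogens = 18.
Molecular formula: C13H18N2O4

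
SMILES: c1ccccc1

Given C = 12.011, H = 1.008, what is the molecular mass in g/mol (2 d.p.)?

Molecular formula: C6H6.
M = 6×12.011 + 6×1.008 = 78.11 g/mol.

78.11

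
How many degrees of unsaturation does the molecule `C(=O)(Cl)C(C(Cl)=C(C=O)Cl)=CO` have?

Molecular formula from the SMILES: C6H3Cl3O3.
DoU = (2C + 2 + N − H − X)/2 = (2·6 + 2 + 0 − 3 − 3)/2 = 8/2 = 4.
(Structurally: 0 ring(s) + 4 π bond(s) = 4.)

4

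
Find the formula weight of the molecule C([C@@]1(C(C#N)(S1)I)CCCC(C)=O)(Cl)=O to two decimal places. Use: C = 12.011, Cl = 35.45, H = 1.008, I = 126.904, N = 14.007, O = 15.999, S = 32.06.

357.59

Molecular formula: C9H9ClINO2S.
M = 9×12.011 + 1×35.45 + 9×1.008 + 1×126.904 + 1×14.007 + 2×15.999 + 1×32.06 = 357.59 g/mol.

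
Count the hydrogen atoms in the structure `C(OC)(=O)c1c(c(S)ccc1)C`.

10

Hydrogens are implicit in SMILES; fill each atom to its normal valence:
  3 × C (aromatic): 1 H each → 3
  3 × C (aromatic): no H
  2 × C: 3 H each → 6
  2 × O: no H
  1 × C: no H
  1 × S: 1 H
  Total hydrogens = 10.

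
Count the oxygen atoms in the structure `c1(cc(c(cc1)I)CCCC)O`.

1

The symbol for oxygen appears 1 time in the SMILES.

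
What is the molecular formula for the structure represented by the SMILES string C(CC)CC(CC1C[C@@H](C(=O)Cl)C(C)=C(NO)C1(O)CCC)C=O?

C18H30ClNO4

Heavy atoms from the SMILES: 18 C, 1 Cl, 1 N, 4 O.
Implicit hydrogens by atom environment:
  7 × C: 2 H each → 14
  4 × C: 1 H each → 4
  4 × C: no H
  3 × C: 3 H each → 9
  2 × O: 1 H each → 2
  2 × O: no H
  1 × Cl: no H
  1 × N: 1 H
  Total hydrogens = 30.
Molecular formula: C18H30ClNO4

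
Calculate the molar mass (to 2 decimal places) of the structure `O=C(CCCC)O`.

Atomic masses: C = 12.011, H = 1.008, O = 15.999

Molecular formula: C5H10O2.
M = 5×12.011 + 10×1.008 + 2×15.999 = 102.13 g/mol.

102.13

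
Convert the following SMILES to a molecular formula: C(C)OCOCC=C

Heavy atoms from the SMILES: 6 C, 2 O.
Implicit hydrogens by atom environment:
  4 × C: 2 H each → 8
  2 × O: no H
  1 × C: 3 H
  1 × C: 1 H
  Total hydrogens = 12.
Molecular formula: C6H12O2

C6H12O2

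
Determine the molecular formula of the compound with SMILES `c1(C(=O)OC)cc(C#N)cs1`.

C7H5NO2S

Heavy atoms from the SMILES: 7 C, 1 N, 2 O, 1 S.
Implicit hydrogens by atom environment:
  2 × C (aromatic): 1 H each → 2
  2 × C (aromatic): no H
  2 × C: no H
  2 × O: no H
  1 × C: 3 H
  1 × N: no H
  1 × S (aromatic): no H
  Total hydrogens = 5.
Molecular formula: C7H5NO2S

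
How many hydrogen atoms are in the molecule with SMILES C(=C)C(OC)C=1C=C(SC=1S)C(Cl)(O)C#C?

Hydrogens are implicit in SMILES; fill each atom to its normal valence:
  3 × C: 1 H each → 3
  3 × C (aromatic): no H
  2 × C: no H
  1 × C: 3 H
  1 × C: 2 H
  1 × C (aromatic): 1 H
  1 × Cl: no H
  1 × O: 1 H
  1 × O: no H
  1 × S: 1 H
  1 × S (aromatic): no H
  Total hydrogens = 11.

11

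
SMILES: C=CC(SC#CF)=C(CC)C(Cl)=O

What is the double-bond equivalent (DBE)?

Molecular formula from the SMILES: C9H8ClFOS.
DoU = (2C + 2 + N − H − X)/2 = (2·9 + 2 + 0 − 8 − 2)/2 = 10/2 = 5.
(Structurally: 0 ring(s) + 5 π bond(s) = 5.)

5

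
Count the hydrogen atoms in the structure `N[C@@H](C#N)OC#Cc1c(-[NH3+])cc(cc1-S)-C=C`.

12

Hydrogens are implicit in SMILES; fill each atom to its normal valence:
  4 × C (aromatic): no H
  3 × C: no H
  2 × C (aromatic): 1 H each → 2
  2 × C: 1 H each → 2
  1 × C: 2 H
  1 × N (charge +1): 3 H
  1 × N: 2 H
  1 × N: no H
  1 × O: no H
  1 × S: 1 H
  Total hydrogens = 12.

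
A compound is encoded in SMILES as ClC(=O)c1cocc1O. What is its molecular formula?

C5H3ClO3

Heavy atoms from the SMILES: 5 C, 1 Cl, 3 O.
Implicit hydrogens by atom environment:
  2 × C (aromatic): 1 H each → 2
  2 × C (aromatic): no H
  1 × C: no H
  1 × Cl: no H
  1 × O: 1 H
  1 × O (aromatic): no H
  1 × O: no H
  Total hydrogens = 3.
Molecular formula: C5H3ClO3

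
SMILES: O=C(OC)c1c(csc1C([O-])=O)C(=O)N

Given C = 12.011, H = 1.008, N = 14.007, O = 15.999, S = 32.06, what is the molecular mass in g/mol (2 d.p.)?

228.20

Molecular formula: C8H6NO5S-.
M = 8×12.011 + 6×1.008 + 1×14.007 + 5×15.999 + 1×32.06 = 228.20 g/mol.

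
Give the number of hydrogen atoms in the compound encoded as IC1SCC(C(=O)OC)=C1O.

7

Hydrogens are implicit in SMILES; fill each atom to its normal valence:
  3 × C: no H
  2 × O: no H
  1 × C: 3 H
  1 × C: 2 H
  1 × C: 1 H
  1 × I: no H
  1 × O: 1 H
  1 × S: no H
  Total hydrogens = 7.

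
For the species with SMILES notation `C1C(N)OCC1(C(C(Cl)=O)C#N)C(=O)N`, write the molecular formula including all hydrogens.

C8H10ClN3O3

Heavy atoms from the SMILES: 8 C, 1 Cl, 3 N, 3 O.
Implicit hydrogens by atom environment:
  4 × C: no H
  3 × O: no H
  2 × C: 2 H each → 4
  2 × C: 1 H each → 2
  2 × N: 2 H each → 4
  1 × Cl: no H
  1 × N: no H
  Total hydrogens = 10.
Molecular formula: C8H10ClN3O3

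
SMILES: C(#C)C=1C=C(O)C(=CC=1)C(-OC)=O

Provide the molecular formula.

Heavy atoms from the SMILES: 10 C, 3 O.
Implicit hydrogens by atom environment:
  3 × C (aromatic): 1 H each → 3
  3 × C (aromatic): no H
  2 × C: no H
  2 × O: no H
  1 × C: 3 H
  1 × C: 1 H
  1 × O: 1 H
  Total hydrogens = 8.
Molecular formula: C10H8O3

C10H8O3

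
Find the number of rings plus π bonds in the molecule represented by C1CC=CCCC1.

Molecular formula from the SMILES: C7H12.
DoU = (2C + 2 + N − H − X)/2 = (2·7 + 2 + 0 − 12 − 0)/2 = 4/2 = 2.
(Structurally: 1 ring(s) + 1 π bond(s) = 2.)

2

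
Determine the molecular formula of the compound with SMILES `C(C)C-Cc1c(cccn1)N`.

C9H14N2

Heavy atoms from the SMILES: 9 C, 2 N.
Implicit hydrogens by atom environment:
  3 × C: 2 H each → 6
  3 × C (aromatic): 1 H each → 3
  2 × C (aromatic): no H
  1 × C: 3 H
  1 × N: 2 H
  1 × N (aromatic): no H
  Total hydrogens = 14.
Molecular formula: C9H14N2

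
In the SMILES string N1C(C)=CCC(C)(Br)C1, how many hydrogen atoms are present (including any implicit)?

12

Hydrogens are implicit in SMILES; fill each atom to its normal valence:
  2 × C: 3 H each → 6
  2 × C: 2 H each → 4
  2 × C: no H
  1 × Br: no H
  1 × C: 1 H
  1 × N: 1 H
  Total hydrogens = 12.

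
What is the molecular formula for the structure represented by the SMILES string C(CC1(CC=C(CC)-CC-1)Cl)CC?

Heavy atoms from the SMILES: 12 C, 1 Cl.
Implicit hydrogens by atom environment:
  7 × C: 2 H each → 14
  2 × C: 3 H each → 6
  2 × C: no H
  1 × C: 1 H
  1 × Cl: no H
  Total hydrogens = 21.
Molecular formula: C12H21Cl

C12H21Cl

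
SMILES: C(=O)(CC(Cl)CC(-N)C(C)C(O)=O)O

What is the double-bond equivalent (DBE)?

2

Molecular formula from the SMILES: C8H14ClNO4.
DoU = (2C + 2 + N − H − X)/2 = (2·8 + 2 + 1 − 14 − 1)/2 = 4/2 = 2.
(Structurally: 0 ring(s) + 2 π bond(s) = 2.)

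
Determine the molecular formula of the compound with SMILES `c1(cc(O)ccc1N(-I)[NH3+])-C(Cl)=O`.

Heavy atoms from the SMILES: 7 C, 1 Cl, 1 I, 2 N, 2 O.
Implicit hydrogens by atom environment:
  3 × C (aromatic): 1 H each → 3
  3 × C (aromatic): no H
  1 × C: no H
  1 × Cl: no H
  1 × I: no H
  1 × N (charge +1): 3 H
  1 × N: no H
  1 × O: 1 H
  1 × O: no H
  Total hydrogens = 7.
Net charge +1.
Molecular formula: C7H7ClIN2O2+

C7H7ClIN2O2+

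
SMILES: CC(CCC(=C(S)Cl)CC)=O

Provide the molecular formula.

Heavy atoms from the SMILES: 8 C, 1 Cl, 1 O, 1 S.
Implicit hydrogens by atom environment:
  3 × C: 2 H each → 6
  3 × C: no H
  2 × C: 3 H each → 6
  1 × Cl: no H
  1 × O: no H
  1 × S: 1 H
  Total hydrogens = 13.
Molecular formula: C8H13ClOS

C8H13ClOS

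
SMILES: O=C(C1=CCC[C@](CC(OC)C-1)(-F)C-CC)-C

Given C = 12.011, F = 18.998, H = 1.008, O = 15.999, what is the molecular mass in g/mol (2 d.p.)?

Molecular formula: C14H23FO2.
M = 14×12.011 + 1×18.998 + 23×1.008 + 2×15.999 = 242.33 g/mol.

242.33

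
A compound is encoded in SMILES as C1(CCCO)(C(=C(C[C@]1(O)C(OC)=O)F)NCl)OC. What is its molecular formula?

Heavy atoms from the SMILES: 11 C, 1 Cl, 1 F, 1 N, 5 O.
Implicit hydrogens by atom environment:
  5 × C: no H
  4 × C: 2 H each → 8
  3 × O: no H
  2 × C: 3 H each → 6
  2 × O: 1 H each → 2
  1 × Cl: no H
  1 × F: no H
  1 × N: 1 H
  Total hydrogens = 17.
Molecular formula: C11H17ClFNO5

C11H17ClFNO5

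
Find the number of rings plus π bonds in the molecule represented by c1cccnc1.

4

Molecular formula from the SMILES: C5H5N.
DoU = (2C + 2 + N − H − X)/2 = (2·5 + 2 + 1 − 5 − 0)/2 = 8/2 = 4.
(Structurally: 1 ring(s) + 3 π bond(s) = 4.)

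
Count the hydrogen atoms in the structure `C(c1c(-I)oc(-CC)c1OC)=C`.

Hydrogens are implicit in SMILES; fill each atom to its normal valence:
  4 × C (aromatic): no H
  2 × C: 3 H each → 6
  2 × C: 2 H each → 4
  1 × C: 1 H
  1 × I: no H
  1 × O (aromatic): no H
  1 × O: no H
  Total hydrogens = 11.

11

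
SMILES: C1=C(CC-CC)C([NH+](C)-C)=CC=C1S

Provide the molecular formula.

Heavy atoms from the SMILES: 12 C, 1 N, 1 S.
Implicit hydrogens by atom environment:
  3 × C: 3 H each → 9
  3 × C: 2 H each → 6
  3 × C (aromatic): 1 H each → 3
  3 × C (aromatic): no H
  1 × N (charge +1): 1 H
  1 × S: 1 H
  Total hydrogens = 20.
Net charge +1.
Molecular formula: C12H20NS+

C12H20NS+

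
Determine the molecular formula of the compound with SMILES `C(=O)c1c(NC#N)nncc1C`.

Heavy atoms from the SMILES: 7 C, 4 N, 1 O.
Implicit hydrogens by atom environment:
  3 × C (aromatic): no H
  2 × N (aromatic): no H
  1 × C: 3 H
  1 × C (aromatic): 1 H
  1 × C: 1 H
  1 × C: no H
  1 × N: 1 H
  1 × N: no H
  1 × O: no H
  Total hydrogens = 6.
Molecular formula: C7H6N4O

C7H6N4O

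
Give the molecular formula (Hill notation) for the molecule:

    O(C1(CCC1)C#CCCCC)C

Heavy atoms from the SMILES: 11 C, 1 O.
Implicit hydrogens by atom environment:
  6 × C: 2 H each → 12
  3 × C: no H
  2 × C: 3 H each → 6
  1 × O: no H
  Total hydrogens = 18.
Molecular formula: C11H18O

C11H18O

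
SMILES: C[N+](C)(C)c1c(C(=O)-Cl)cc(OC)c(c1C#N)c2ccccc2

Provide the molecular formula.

Heavy atoms from the SMILES: 18 C, 1 Cl, 2 N, 2 O.
Implicit hydrogens by atom environment:
  6 × C (aromatic): 1 H each → 6
  6 × C (aromatic): no H
  4 × C: 3 H each → 12
  2 × C: no H
  2 × O: no H
  1 × Cl: no H
  1 × N: no H
  1 × N (charge +1): no H
  Total hydrogens = 18.
Net charge +1.
Molecular formula: C18H18ClN2O2+

C18H18ClN2O2+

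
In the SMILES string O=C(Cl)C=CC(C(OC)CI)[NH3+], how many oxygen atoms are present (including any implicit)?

The symbol for oxygen appears 2 times in the SMILES.

2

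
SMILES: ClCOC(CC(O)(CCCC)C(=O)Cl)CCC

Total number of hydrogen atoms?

22

Hydrogens are implicit in SMILES; fill each atom to its normal valence:
  7 × C: 2 H each → 14
  2 × C: 3 H each → 6
  2 × C: no H
  2 × Cl: no H
  2 × O: no H
  1 × C: 1 H
  1 × O: 1 H
  Total hydrogens = 22.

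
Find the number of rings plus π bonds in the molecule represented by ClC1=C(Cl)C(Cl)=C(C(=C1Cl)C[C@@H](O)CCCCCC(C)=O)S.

5

Molecular formula from the SMILES: C15H18Cl4O2S.
DoU = (2C + 2 + N − H − X)/2 = (2·15 + 2 + 0 − 18 − 4)/2 = 10/2 = 5.
(Structurally: 1 ring(s) + 4 π bond(s) = 5.)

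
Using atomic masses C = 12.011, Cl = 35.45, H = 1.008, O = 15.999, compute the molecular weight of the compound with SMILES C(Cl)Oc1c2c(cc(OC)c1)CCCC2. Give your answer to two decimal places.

226.70

Molecular formula: C12H15ClO2.
M = 12×12.011 + 1×35.45 + 15×1.008 + 2×15.999 = 226.70 g/mol.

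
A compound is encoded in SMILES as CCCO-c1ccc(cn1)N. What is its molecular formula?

C8H12N2O

Heavy atoms from the SMILES: 8 C, 2 N, 1 O.
Implicit hydrogens by atom environment:
  3 × C (aromatic): 1 H each → 3
  2 × C: 2 H each → 4
  2 × C (aromatic): no H
  1 × C: 3 H
  1 × N: 2 H
  1 × N (aromatic): no H
  1 × O: no H
  Total hydrogens = 12.
Molecular formula: C8H12N2O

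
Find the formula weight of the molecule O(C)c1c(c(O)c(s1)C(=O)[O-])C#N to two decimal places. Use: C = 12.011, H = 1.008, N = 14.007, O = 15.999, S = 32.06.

198.17

Molecular formula: C7H4NO4S-.
M = 7×12.011 + 4×1.008 + 1×14.007 + 4×15.999 + 1×32.06 = 198.17 g/mol.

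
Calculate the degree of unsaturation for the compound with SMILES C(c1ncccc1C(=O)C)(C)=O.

Molecular formula from the SMILES: C9H9NO2.
DoU = (2C + 2 + N − H − X)/2 = (2·9 + 2 + 1 − 9 − 0)/2 = 12/2 = 6.
(Structurally: 1 ring(s) + 5 π bond(s) = 6.)

6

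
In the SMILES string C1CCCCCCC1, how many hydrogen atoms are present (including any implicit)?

Hydrogens are implicit in SMILES; fill each atom to its normal valence:
  8 × C: 2 H each → 16
  Total hydrogens = 16.

16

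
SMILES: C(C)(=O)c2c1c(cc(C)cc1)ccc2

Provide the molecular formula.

C13H12O

Heavy atoms from the SMILES: 13 C, 1 O.
Implicit hydrogens by atom environment:
  6 × C (aromatic): 1 H each → 6
  4 × C (aromatic): no H
  2 × C: 3 H each → 6
  1 × C: no H
  1 × O: no H
  Total hydrogens = 12.
Molecular formula: C13H12O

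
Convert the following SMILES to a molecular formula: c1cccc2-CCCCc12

Heavy atoms from the SMILES: 10 C.
Implicit hydrogens by atom environment:
  4 × C: 2 H each → 8
  4 × C (aromatic): 1 H each → 4
  2 × C (aromatic): no H
  Total hydrogens = 12.
Molecular formula: C10H12

C10H12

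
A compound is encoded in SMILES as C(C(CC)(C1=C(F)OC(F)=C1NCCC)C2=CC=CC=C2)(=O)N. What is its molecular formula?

Heavy atoms from the SMILES: 17 C, 2 F, 2 N, 2 O.
Implicit hydrogens by atom environment:
  5 × C (aromatic): 1 H each → 5
  5 × C (aromatic): no H
  3 × C: 2 H each → 6
  2 × C: 3 H each → 6
  2 × C: no H
  2 × F: no H
  1 × N: 2 H
  1 × N: 1 H
  1 × O (aromatic): no H
  1 × O: no H
  Total hydrogens = 20.
Molecular formula: C17H20F2N2O2

C17H20F2N2O2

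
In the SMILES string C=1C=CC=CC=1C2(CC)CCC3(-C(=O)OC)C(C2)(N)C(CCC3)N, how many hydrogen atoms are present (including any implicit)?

30

Hydrogens are implicit in SMILES; fill each atom to its normal valence:
  7 × C: 2 H each → 14
  5 × C (aromatic): 1 H each → 5
  4 × C: no H
  2 × C: 3 H each → 6
  2 × N: 2 H each → 4
  2 × O: no H
  1 × C: 1 H
  1 × C (aromatic): no H
  Total hydrogens = 30.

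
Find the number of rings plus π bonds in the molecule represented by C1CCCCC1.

1

Molecular formula from the SMILES: C6H12.
DoU = (2C + 2 + N − H − X)/2 = (2·6 + 2 + 0 − 12 − 0)/2 = 2/2 = 1.
(Structurally: 1 ring(s) + 0 π bond(s) = 1.)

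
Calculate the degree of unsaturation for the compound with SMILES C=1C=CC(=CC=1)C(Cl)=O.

5

Molecular formula from the SMILES: C7H5ClO.
DoU = (2C + 2 + N − H − X)/2 = (2·7 + 2 + 0 − 5 − 1)/2 = 10/2 = 5.
(Structurally: 1 ring(s) + 4 π bond(s) = 5.)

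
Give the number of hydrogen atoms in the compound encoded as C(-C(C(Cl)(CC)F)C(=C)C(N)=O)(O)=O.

Hydrogens are implicit in SMILES; fill each atom to its normal valence:
  4 × C: no H
  2 × C: 2 H each → 4
  2 × O: no H
  1 × C: 3 H
  1 × C: 1 H
  1 × Cl: no H
  1 × F: no H
  1 × N: 2 H
  1 × O: 1 H
  Total hydrogens = 11.

11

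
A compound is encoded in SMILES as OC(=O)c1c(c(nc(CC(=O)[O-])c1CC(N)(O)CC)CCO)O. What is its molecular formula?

Heavy atoms from the SMILES: 14 C, 2 N, 7 O.
Implicit hydrogens by atom environment:
  5 × C: 2 H each → 10
  5 × C (aromatic): no H
  4 × O: 1 H each → 4
  3 × C: no H
  2 × O: no H
  1 × C: 3 H
  1 × N: 2 H
  1 × N (aromatic): no H
  1 × O (charge -1): no H
  Total hydrogens = 19.
Net charge -1.
Molecular formula: C14H19N2O7-

C14H19N2O7-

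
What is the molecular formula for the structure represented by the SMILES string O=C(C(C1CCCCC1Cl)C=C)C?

Heavy atoms from the SMILES: 11 C, 1 Cl, 1 O.
Implicit hydrogens by atom environment:
  5 × C: 2 H each → 10
  4 × C: 1 H each → 4
  1 × C: 3 H
  1 × C: no H
  1 × Cl: no H
  1 × O: no H
  Total hydrogens = 17.
Molecular formula: C11H17ClO

C11H17ClO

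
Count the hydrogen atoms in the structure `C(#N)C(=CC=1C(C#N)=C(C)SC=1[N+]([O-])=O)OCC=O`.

Hydrogens are implicit in SMILES; fill each atom to its normal valence:
  4 × C (aromatic): no H
  3 × C: no H
  3 × O: no H
  2 × C: 1 H each → 2
  2 × N: no H
  1 × C: 3 H
  1 × C: 2 H
  1 × N (charge +1): no H
  1 × O (charge -1): no H
  1 × S (aromatic): no H
  Total hydrogens = 7.

7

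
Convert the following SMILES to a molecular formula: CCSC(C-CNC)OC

C7H17NOS

Heavy atoms from the SMILES: 7 C, 1 N, 1 O, 1 S.
Implicit hydrogens by atom environment:
  3 × C: 3 H each → 9
  3 × C: 2 H each → 6
  1 × C: 1 H
  1 × N: 1 H
  1 × O: no H
  1 × S: no H
  Total hydrogens = 17.
Molecular formula: C7H17NOS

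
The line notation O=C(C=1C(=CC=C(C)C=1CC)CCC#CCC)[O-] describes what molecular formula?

C16H19O2-

Heavy atoms from the SMILES: 16 C, 2 O.
Implicit hydrogens by atom environment:
  4 × C: 2 H each → 8
  4 × C (aromatic): no H
  3 × C: 3 H each → 9
  3 × C: no H
  2 × C (aromatic): 1 H each → 2
  1 × O: no H
  1 × O (charge -1): no H
  Total hydrogens = 19.
Net charge -1.
Molecular formula: C16H19O2-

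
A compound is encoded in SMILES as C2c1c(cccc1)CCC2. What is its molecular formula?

Heavy atoms from the SMILES: 10 C.
Implicit hydrogens by atom environment:
  4 × C: 2 H each → 8
  4 × C (aromatic): 1 H each → 4
  2 × C (aromatic): no H
  Total hydrogens = 12.
Molecular formula: C10H12

C10H12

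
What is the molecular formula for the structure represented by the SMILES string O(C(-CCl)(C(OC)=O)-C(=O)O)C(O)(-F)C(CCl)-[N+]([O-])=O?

C8H10Cl2FNO8

Heavy atoms from the SMILES: 8 C, 2 Cl, 1 F, 1 N, 8 O.
Implicit hydrogens by atom environment:
  5 × O: no H
  4 × C: no H
  2 × C: 2 H each → 4
  2 × Cl: no H
  2 × O: 1 H each → 2
  1 × C: 3 H
  1 × C: 1 H
  1 × F: no H
  1 × N (charge +1): no H
  1 × O (charge -1): no H
  Total hydrogens = 10.
Molecular formula: C8H10Cl2FNO8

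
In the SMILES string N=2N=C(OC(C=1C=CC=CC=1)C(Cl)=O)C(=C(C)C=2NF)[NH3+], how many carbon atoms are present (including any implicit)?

13

The symbol for carbon appears 13 times in the SMILES. (Cl is a single chlorine, not C + l.)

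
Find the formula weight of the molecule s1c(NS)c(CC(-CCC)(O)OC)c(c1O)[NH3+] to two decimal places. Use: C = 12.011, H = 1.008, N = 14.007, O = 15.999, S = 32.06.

Molecular formula: C10H19N2O3S2+.
M = 10×12.011 + 19×1.008 + 2×14.007 + 3×15.999 + 2×32.06 = 279.39 g/mol.

279.39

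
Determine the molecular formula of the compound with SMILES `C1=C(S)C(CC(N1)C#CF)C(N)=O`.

C8H9FN2OS

Heavy atoms from the SMILES: 8 C, 1 F, 2 N, 1 O, 1 S.
Implicit hydrogens by atom environment:
  4 × C: no H
  3 × C: 1 H each → 3
  1 × C: 2 H
  1 × F: no H
  1 × N: 2 H
  1 × N: 1 H
  1 × O: no H
  1 × S: 1 H
  Total hydrogens = 9.
Molecular formula: C8H9FN2OS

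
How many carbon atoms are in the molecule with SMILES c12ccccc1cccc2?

The symbol for carbon appears 10 times in the SMILES. Lowercase c denotes aromatic carbon and counts toward C.

10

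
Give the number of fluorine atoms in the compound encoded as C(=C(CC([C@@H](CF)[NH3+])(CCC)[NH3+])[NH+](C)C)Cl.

The symbol for fluorine appears 1 time in the SMILES.

1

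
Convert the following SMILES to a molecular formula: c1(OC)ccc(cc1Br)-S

C7H7BrOS

Heavy atoms from the SMILES: 1 Br, 7 C, 1 O, 1 S.
Implicit hydrogens by atom environment:
  3 × C (aromatic): 1 H each → 3
  3 × C (aromatic): no H
  1 × Br: no H
  1 × C: 3 H
  1 × O: no H
  1 × S: 1 H
  Total hydrogens = 7.
Molecular formula: C7H7BrOS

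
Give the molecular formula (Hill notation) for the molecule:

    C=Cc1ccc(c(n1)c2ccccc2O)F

C13H10FNO

Heavy atoms from the SMILES: 13 C, 1 F, 1 N, 1 O.
Implicit hydrogens by atom environment:
  6 × C (aromatic): 1 H each → 6
  5 × C (aromatic): no H
  1 × C: 2 H
  1 × C: 1 H
  1 × F: no H
  1 × N (aromatic): no H
  1 × O: 1 H
  Total hydrogens = 10.
Molecular formula: C13H10FNO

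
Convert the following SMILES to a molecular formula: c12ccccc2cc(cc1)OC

Heavy atoms from the SMILES: 11 C, 1 O.
Implicit hydrogens by atom environment:
  7 × C (aromatic): 1 H each → 7
  3 × C (aromatic): no H
  1 × C: 3 H
  1 × O: no H
  Total hydrogens = 10.
Molecular formula: C11H10O

C11H10O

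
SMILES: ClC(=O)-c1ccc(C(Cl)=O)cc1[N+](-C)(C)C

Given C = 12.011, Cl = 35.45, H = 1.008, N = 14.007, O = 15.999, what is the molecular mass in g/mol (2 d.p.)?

Molecular formula: C11H12Cl2NO2+.
M = 11×12.011 + 2×35.45 + 12×1.008 + 1×14.007 + 2×15.999 = 261.12 g/mol.

261.12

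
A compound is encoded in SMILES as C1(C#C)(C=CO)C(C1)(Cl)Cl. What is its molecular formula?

Heavy atoms from the SMILES: 7 C, 2 Cl, 1 O.
Implicit hydrogens by atom environment:
  3 × C: 1 H each → 3
  3 × C: no H
  2 × Cl: no H
  1 × C: 2 H
  1 × O: 1 H
  Total hydrogens = 6.
Molecular formula: C7H6Cl2O

C7H6Cl2O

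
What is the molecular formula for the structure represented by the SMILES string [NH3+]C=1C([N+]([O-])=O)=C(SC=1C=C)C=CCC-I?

Heavy atoms from the SMILES: 10 C, 1 I, 2 N, 2 O, 1 S.
Implicit hydrogens by atom environment:
  4 × C (aromatic): no H
  3 × C: 2 H each → 6
  3 × C: 1 H each → 3
  1 × I: no H
  1 × N (charge +1): 3 H
  1 × N (charge +1): no H
  1 × O: no H
  1 × O (charge -1): no H
  1 × S (aromatic): no H
  Total hydrogens = 12.
Net charge +1.
Molecular formula: C10H12IN2O2S+

C10H12IN2O2S+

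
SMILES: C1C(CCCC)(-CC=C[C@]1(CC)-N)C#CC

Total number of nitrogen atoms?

1

The symbol for nitrogen appears 1 time in the SMILES.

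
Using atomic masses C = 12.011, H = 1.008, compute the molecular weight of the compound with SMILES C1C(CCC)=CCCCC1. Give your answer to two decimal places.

Molecular formula: C10H18.
M = 10×12.011 + 18×1.008 = 138.25 g/mol.

138.25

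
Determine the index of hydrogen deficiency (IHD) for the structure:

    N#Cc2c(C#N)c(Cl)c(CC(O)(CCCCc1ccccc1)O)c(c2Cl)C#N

Molecular formula from the SMILES: C21H17Cl2N3O2.
DoU = (2C + 2 + N − H − X)/2 = (2·21 + 2 + 3 − 17 − 2)/2 = 28/2 = 14.
(Structurally: 2 ring(s) + 12 π bond(s) = 14.)

14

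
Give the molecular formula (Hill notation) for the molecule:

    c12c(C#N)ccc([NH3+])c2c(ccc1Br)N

C11H9BrN3+

Heavy atoms from the SMILES: 1 Br, 11 C, 3 N.
Implicit hydrogens by atom environment:
  6 × C (aromatic): no H
  4 × C (aromatic): 1 H each → 4
  1 × Br: no H
  1 × C: no H
  1 × N (charge +1): 3 H
  1 × N: 2 H
  1 × N: no H
  Total hydrogens = 9.
Net charge +1.
Molecular formula: C11H9BrN3+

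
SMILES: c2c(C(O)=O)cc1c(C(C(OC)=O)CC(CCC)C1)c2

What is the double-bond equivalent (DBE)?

Molecular formula from the SMILES: C16H20O4.
DoU = (2C + 2 + N − H − X)/2 = (2·16 + 2 + 0 − 20 − 0)/2 = 14/2 = 7.
(Structurally: 2 ring(s) + 5 π bond(s) = 7.)

7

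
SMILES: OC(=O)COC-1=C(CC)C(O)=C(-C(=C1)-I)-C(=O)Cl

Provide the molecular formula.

C11H10ClIO5

Heavy atoms from the SMILES: 11 C, 1 Cl, 1 I, 5 O.
Implicit hydrogens by atom environment:
  5 × C (aromatic): no H
  3 × O: no H
  2 × C: 2 H each → 4
  2 × C: no H
  2 × O: 1 H each → 2
  1 × C: 3 H
  1 × C (aromatic): 1 H
  1 × Cl: no H
  1 × I: no H
  Total hydrogens = 10.
Molecular formula: C11H10ClIO5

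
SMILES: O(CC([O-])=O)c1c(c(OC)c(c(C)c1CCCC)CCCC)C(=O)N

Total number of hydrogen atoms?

28

Hydrogens are implicit in SMILES; fill each atom to its normal valence:
  7 × C: 2 H each → 14
  6 × C (aromatic): no H
  4 × C: 3 H each → 12
  4 × O: no H
  2 × C: no H
  1 × N: 2 H
  1 × O (charge -1): no H
  Total hydrogens = 28.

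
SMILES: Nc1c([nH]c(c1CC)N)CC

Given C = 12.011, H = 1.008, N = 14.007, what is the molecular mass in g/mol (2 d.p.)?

Molecular formula: C8H15N3.
M = 8×12.011 + 15×1.008 + 3×14.007 = 153.23 g/mol.

153.23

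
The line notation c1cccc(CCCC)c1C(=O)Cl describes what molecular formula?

C11H13ClO

Heavy atoms from the SMILES: 11 C, 1 Cl, 1 O.
Implicit hydrogens by atom environment:
  4 × C (aromatic): 1 H each → 4
  3 × C: 2 H each → 6
  2 × C (aromatic): no H
  1 × C: 3 H
  1 × C: no H
  1 × Cl: no H
  1 × O: no H
  Total hydrogens = 13.
Molecular formula: C11H13ClO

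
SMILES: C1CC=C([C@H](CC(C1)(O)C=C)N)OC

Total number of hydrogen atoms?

19

Hydrogens are implicit in SMILES; fill each atom to its normal valence:
  5 × C: 2 H each → 10
  3 × C: 1 H each → 3
  2 × C: no H
  1 × C: 3 H
  1 × N: 2 H
  1 × O: 1 H
  1 × O: no H
  Total hydrogens = 19.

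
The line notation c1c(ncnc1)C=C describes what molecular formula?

C6H6N2

Heavy atoms from the SMILES: 6 C, 2 N.
Implicit hydrogens by atom environment:
  3 × C (aromatic): 1 H each → 3
  2 × N (aromatic): no H
  1 × C: 2 H
  1 × C: 1 H
  1 × C (aromatic): no H
  Total hydrogens = 6.
Molecular formula: C6H6N2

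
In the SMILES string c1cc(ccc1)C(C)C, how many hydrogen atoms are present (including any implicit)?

12

Hydrogens are implicit in SMILES; fill each atom to its normal valence:
  5 × C (aromatic): 1 H each → 5
  2 × C: 3 H each → 6
  1 × C: 1 H
  1 × C (aromatic): no H
  Total hydrogens = 12.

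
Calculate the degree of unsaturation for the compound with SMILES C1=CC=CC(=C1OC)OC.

Molecular formula from the SMILES: C8H10O2.
DoU = (2C + 2 + N − H − X)/2 = (2·8 + 2 + 0 − 10 − 0)/2 = 8/2 = 4.
(Structurally: 1 ring(s) + 3 π bond(s) = 4.)

4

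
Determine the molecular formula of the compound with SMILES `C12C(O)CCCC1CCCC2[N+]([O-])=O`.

C10H17NO3

Heavy atoms from the SMILES: 10 C, 1 N, 3 O.
Implicit hydrogens by atom environment:
  6 × C: 2 H each → 12
  4 × C: 1 H each → 4
  1 × N (charge +1): no H
  1 × O: 1 H
  1 × O: no H
  1 × O (charge -1): no H
  Total hydrogens = 17.
Molecular formula: C10H17NO3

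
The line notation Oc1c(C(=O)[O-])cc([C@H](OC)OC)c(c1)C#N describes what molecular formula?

C11H10NO5-

Heavy atoms from the SMILES: 11 C, 1 N, 5 O.
Implicit hydrogens by atom environment:
  4 × C (aromatic): no H
  3 × O: no H
  2 × C: 3 H each → 6
  2 × C (aromatic): 1 H each → 2
  2 × C: no H
  1 × C: 1 H
  1 × N: no H
  1 × O: 1 H
  1 × O (charge -1): no H
  Total hydrogens = 10.
Net charge -1.
Molecular formula: C11H10NO5-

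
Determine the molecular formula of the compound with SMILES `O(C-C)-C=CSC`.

Heavy atoms from the SMILES: 5 C, 1 O, 1 S.
Implicit hydrogens by atom environment:
  2 × C: 3 H each → 6
  2 × C: 1 H each → 2
  1 × C: 2 H
  1 × O: no H
  1 × S: no H
  Total hydrogens = 10.
Molecular formula: C5H10OS

C5H10OS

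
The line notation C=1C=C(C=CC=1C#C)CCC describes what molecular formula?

Heavy atoms from the SMILES: 11 C.
Implicit hydrogens by atom environment:
  4 × C (aromatic): 1 H each → 4
  2 × C: 2 H each → 4
  2 × C (aromatic): no H
  1 × C: 3 H
  1 × C: 1 H
  1 × C: no H
  Total hydrogens = 12.
Molecular formula: C11H12

C11H12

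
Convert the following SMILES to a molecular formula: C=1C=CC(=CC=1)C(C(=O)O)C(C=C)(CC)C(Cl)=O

C14H15ClO3

Heavy atoms from the SMILES: 14 C, 1 Cl, 3 O.
Implicit hydrogens by atom environment:
  5 × C (aromatic): 1 H each → 5
  3 × C: no H
  2 × C: 2 H each → 4
  2 × C: 1 H each → 2
  2 × O: no H
  1 × C: 3 H
  1 × C (aromatic): no H
  1 × Cl: no H
  1 × O: 1 H
  Total hydrogens = 15.
Molecular formula: C14H15ClO3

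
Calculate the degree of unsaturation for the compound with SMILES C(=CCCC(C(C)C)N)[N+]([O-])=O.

2

Molecular formula from the SMILES: C8H16N2O2.
DoU = (2C + 2 + N − H − X)/2 = (2·8 + 2 + 2 − 16 − 0)/2 = 4/2 = 2.
(Structurally: 0 ring(s) + 2 π bond(s) = 2.)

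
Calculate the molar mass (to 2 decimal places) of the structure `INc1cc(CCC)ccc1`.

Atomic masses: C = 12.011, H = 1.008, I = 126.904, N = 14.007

261.11

Molecular formula: C9H12IN.
M = 9×12.011 + 12×1.008 + 1×126.904 + 1×14.007 = 261.11 g/mol.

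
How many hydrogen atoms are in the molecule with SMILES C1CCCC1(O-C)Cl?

11

Hydrogens are implicit in SMILES; fill each atom to its normal valence:
  4 × C: 2 H each → 8
  1 × C: 3 H
  1 × C: no H
  1 × Cl: no H
  1 × O: no H
  Total hydrogens = 11.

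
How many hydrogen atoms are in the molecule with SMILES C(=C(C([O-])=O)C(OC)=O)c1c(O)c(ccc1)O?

Hydrogens are implicit in SMILES; fill each atom to its normal valence:
  3 × C (aromatic): 1 H each → 3
  3 × C (aromatic): no H
  3 × C: no H
  3 × O: no H
  2 × O: 1 H each → 2
  1 × C: 3 H
  1 × C: 1 H
  1 × O (charge -1): no H
  Total hydrogens = 9.

9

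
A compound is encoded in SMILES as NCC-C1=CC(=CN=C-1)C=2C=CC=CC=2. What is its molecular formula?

Heavy atoms from the SMILES: 13 C, 2 N.
Implicit hydrogens by atom environment:
  8 × C (aromatic): 1 H each → 8
  3 × C (aromatic): no H
  2 × C: 2 H each → 4
  1 × N: 2 H
  1 × N (aromatic): no H
  Total hydrogens = 14.
Molecular formula: C13H14N2

C13H14N2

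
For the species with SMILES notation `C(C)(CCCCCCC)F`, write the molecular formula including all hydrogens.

Heavy atoms from the SMILES: 9 C, 1 F.
Implicit hydrogens by atom environment:
  6 × C: 2 H each → 12
  2 × C: 3 H each → 6
  1 × C: 1 H
  1 × F: no H
  Total hydrogens = 19.
Molecular formula: C9H19F

C9H19F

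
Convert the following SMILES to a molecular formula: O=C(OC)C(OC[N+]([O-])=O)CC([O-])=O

Heavy atoms from the SMILES: 6 C, 1 N, 7 O.
Implicit hydrogens by atom environment:
  5 × O: no H
  2 × C: 2 H each → 4
  2 × C: no H
  2 × O (charge -1): no H
  1 × C: 3 H
  1 × C: 1 H
  1 × N (charge +1): no H
  Total hydrogens = 8.
Net charge -1.
Molecular formula: C6H8NO7-

C6H8NO7-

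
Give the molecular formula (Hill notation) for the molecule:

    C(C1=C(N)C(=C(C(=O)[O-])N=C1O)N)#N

Heavy atoms from the SMILES: 7 C, 4 N, 3 O.
Implicit hydrogens by atom environment:
  5 × C (aromatic): no H
  2 × C: no H
  2 × N: 2 H each → 4
  1 × N (aromatic): no H
  1 × N: no H
  1 × O: 1 H
  1 × O: no H
  1 × O (charge -1): no H
  Total hydrogens = 5.
Net charge -1.
Molecular formula: C7H5N4O3-

C7H5N4O3-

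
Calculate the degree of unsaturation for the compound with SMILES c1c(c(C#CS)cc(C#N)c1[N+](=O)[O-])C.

Molecular formula from the SMILES: C10H6N2O2S.
DoU = (2C + 2 + N − H − X)/2 = (2·10 + 2 + 2 − 6 − 0)/2 = 18/2 = 9.
(Structurally: 1 ring(s) + 8 π bond(s) = 9.)

9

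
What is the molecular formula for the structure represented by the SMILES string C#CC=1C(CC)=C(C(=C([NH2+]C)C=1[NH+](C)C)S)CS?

Heavy atoms from the SMILES: 14 C, 2 N, 2 S.
Implicit hydrogens by atom environment:
  6 × C (aromatic): no H
  4 × C: 3 H each → 12
  2 × C: 2 H each → 4
  2 × S: 1 H each → 2
  1 × C: 1 H
  1 × C: no H
  1 × N (charge +1): 2 H
  1 × N (charge +1): 1 H
  Total hydrogens = 22.
Net charge +2.
Molecular formula: [C14H22N2S2]2+

[C14H22N2S2]2+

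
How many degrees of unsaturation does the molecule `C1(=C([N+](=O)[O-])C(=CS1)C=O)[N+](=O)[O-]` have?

6

Molecular formula from the SMILES: C5H2N2O5S.
DoU = (2C + 2 + N − H − X)/2 = (2·5 + 2 + 2 − 2 − 0)/2 = 12/2 = 6.
(Structurally: 1 ring(s) + 5 π bond(s) = 6.)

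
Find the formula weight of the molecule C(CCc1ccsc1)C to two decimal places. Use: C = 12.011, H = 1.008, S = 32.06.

140.24

Molecular formula: C8H12S.
M = 8×12.011 + 12×1.008 + 1×32.06 = 140.24 g/mol.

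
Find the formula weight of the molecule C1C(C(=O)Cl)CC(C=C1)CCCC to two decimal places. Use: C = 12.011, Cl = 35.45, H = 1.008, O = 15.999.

200.71

Molecular formula: C11H17ClO.
M = 11×12.011 + 1×35.45 + 17×1.008 + 1×15.999 = 200.71 g/mol.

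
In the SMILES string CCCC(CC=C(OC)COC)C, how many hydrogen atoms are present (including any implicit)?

22

Hydrogens are implicit in SMILES; fill each atom to its normal valence:
  4 × C: 3 H each → 12
  4 × C: 2 H each → 8
  2 × C: 1 H each → 2
  2 × O: no H
  1 × C: no H
  Total hydrogens = 22.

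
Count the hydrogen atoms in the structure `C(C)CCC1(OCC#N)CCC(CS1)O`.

Hydrogens are implicit in SMILES; fill each atom to its normal valence:
  7 × C: 2 H each → 14
  2 × C: no H
  1 × C: 3 H
  1 × C: 1 H
  1 × N: no H
  1 × O: 1 H
  1 × O: no H
  1 × S: no H
  Total hydrogens = 19.

19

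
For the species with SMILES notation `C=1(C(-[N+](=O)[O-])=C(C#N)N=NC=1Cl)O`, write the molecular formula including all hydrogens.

Heavy atoms from the SMILES: 5 C, 1 Cl, 4 N, 3 O.
Implicit hydrogens by atom environment:
  4 × C (aromatic): no H
  2 × N (aromatic): no H
  1 × C: no H
  1 × Cl: no H
  1 × N (charge +1): no H
  1 × N: no H
  1 × O: 1 H
  1 × O: no H
  1 × O (charge -1): no H
  Total hydrogens = 1.
Molecular formula: C5HClN4O3

C5HClN4O3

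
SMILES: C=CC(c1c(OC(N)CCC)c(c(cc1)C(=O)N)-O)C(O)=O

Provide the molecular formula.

C15H20N2O5

Heavy atoms from the SMILES: 15 C, 2 N, 5 O.
Implicit hydrogens by atom environment:
  4 × C (aromatic): no H
  3 × C: 2 H each → 6
  3 × C: 1 H each → 3
  3 × O: no H
  2 × C (aromatic): 1 H each → 2
  2 × C: no H
  2 × N: 2 H each → 4
  2 × O: 1 H each → 2
  1 × C: 3 H
  Total hydrogens = 20.
Molecular formula: C15H20N2O5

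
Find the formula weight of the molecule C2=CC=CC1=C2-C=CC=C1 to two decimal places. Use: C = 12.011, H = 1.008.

Molecular formula: C10H8.
M = 10×12.011 + 8×1.008 = 128.17 g/mol.

128.17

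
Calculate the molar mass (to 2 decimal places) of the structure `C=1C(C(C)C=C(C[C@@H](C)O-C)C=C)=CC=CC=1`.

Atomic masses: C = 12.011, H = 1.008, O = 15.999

Molecular formula: C16H22O.
M = 16×12.011 + 22×1.008 + 1×15.999 = 230.35 g/mol.

230.35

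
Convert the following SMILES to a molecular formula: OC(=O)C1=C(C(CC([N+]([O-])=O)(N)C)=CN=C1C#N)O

Heavy atoms from the SMILES: 10 C, 4 N, 5 O.
Implicit hydrogens by atom environment:
  4 × C (aromatic): no H
  3 × C: no H
  2 × O: 1 H each → 2
  2 × O: no H
  1 × C: 3 H
  1 × C: 2 H
  1 × C (aromatic): 1 H
  1 × N: 2 H
  1 × N (aromatic): no H
  1 × N: no H
  1 × N (charge +1): no H
  1 × O (charge -1): no H
  Total hydrogens = 10.
Molecular formula: C10H10N4O5

C10H10N4O5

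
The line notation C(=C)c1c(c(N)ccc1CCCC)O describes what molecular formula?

Heavy atoms from the SMILES: 12 C, 1 N, 1 O.
Implicit hydrogens by atom environment:
  4 × C: 2 H each → 8
  4 × C (aromatic): no H
  2 × C (aromatic): 1 H each → 2
  1 × C: 3 H
  1 × C: 1 H
  1 × N: 2 H
  1 × O: 1 H
  Total hydrogens = 17.
Molecular formula: C12H17NO

C12H17NO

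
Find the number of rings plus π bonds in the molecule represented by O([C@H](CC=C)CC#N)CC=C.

4

Molecular formula from the SMILES: C9H13NO.
DoU = (2C + 2 + N − H − X)/2 = (2·9 + 2 + 1 − 13 − 0)/2 = 8/2 = 4.
(Structurally: 0 ring(s) + 4 π bond(s) = 4.)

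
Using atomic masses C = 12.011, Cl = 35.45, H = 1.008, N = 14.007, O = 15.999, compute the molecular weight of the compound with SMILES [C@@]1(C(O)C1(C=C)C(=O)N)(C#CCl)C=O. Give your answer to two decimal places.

Molecular formula: C9H8ClNO3.
M = 9×12.011 + 1×35.45 + 8×1.008 + 1×14.007 + 3×15.999 = 213.62 g/mol.

213.62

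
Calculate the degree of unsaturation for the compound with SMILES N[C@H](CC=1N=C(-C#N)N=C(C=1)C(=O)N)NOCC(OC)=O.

Molecular formula from the SMILES: C11H14N6O4.
DoU = (2C + 2 + N − H − X)/2 = (2·11 + 2 + 6 − 14 − 0)/2 = 16/2 = 8.
(Structurally: 1 ring(s) + 7 π bond(s) = 8.)

8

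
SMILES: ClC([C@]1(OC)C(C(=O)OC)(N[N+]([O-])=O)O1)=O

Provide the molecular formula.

C6H7ClN2O7

Heavy atoms from the SMILES: 6 C, 1 Cl, 2 N, 7 O.
Implicit hydrogens by atom environment:
  6 × O: no H
  4 × C: no H
  2 × C: 3 H each → 6
  1 × Cl: no H
  1 × N: 1 H
  1 × N (charge +1): no H
  1 × O (charge -1): no H
  Total hydrogens = 7.
Molecular formula: C6H7ClN2O7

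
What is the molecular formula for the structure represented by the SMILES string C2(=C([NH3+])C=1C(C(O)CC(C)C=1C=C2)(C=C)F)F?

C13H16F2NO+

Heavy atoms from the SMILES: 13 C, 2 F, 1 N, 1 O.
Implicit hydrogens by atom environment:
  4 × C (aromatic): no H
  3 × C: 1 H each → 3
  2 × C: 2 H each → 4
  2 × C (aromatic): 1 H each → 2
  2 × F: no H
  1 × C: 3 H
  1 × C: no H
  1 × N (charge +1): 3 H
  1 × O: 1 H
  Total hydrogens = 16.
Net charge +1.
Molecular formula: C13H16F2NO+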